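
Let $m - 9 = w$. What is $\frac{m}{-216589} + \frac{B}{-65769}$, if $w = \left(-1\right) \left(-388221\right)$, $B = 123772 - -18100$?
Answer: $- \frac{56261413478}{14244841941} \approx -3.9496$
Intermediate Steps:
$B = 141872$ ($B = 123772 + 18100 = 141872$)
$w = 388221$
$m = 388230$ ($m = 9 + 388221 = 388230$)
$\frac{m}{-216589} + \frac{B}{-65769} = \frac{388230}{-216589} + \frac{141872}{-65769} = 388230 \left(- \frac{1}{216589}\right) + 141872 \left(- \frac{1}{65769}\right) = - \frac{388230}{216589} - \frac{141872}{65769} = - \frac{56261413478}{14244841941}$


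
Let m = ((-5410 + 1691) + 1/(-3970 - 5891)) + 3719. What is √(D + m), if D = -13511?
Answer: 2*I*√328450118973/9861 ≈ 116.24*I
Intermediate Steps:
m = -1/9861 (m = (-3719 + 1/(-9861)) + 3719 = (-3719 - 1/9861) + 3719 = -36673060/9861 + 3719 = -1/9861 ≈ -0.00010141)
√(D + m) = √(-13511 - 1/9861) = √(-133231972/9861) = 2*I*√328450118973/9861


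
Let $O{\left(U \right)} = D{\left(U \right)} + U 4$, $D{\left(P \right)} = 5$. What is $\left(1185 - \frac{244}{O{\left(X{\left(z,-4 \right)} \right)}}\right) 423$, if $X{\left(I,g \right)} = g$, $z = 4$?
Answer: $\frac{5617017}{11} \approx 5.1064 \cdot 10^{5}$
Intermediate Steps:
$O{\left(U \right)} = 5 + 4 U$ ($O{\left(U \right)} = 5 + U 4 = 5 + 4 U$)
$\left(1185 - \frac{244}{O{\left(X{\left(z,-4 \right)} \right)}}\right) 423 = \left(1185 - \frac{244}{5 + 4 \left(-4\right)}\right) 423 = \left(1185 - \frac{244}{5 - 16}\right) 423 = \left(1185 - \frac{244}{-11}\right) 423 = \left(1185 - - \frac{244}{11}\right) 423 = \left(1185 + \frac{244}{11}\right) 423 = \frac{13279}{11} \cdot 423 = \frac{5617017}{11}$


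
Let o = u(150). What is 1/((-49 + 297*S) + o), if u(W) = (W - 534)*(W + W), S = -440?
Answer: -1/245929 ≈ -4.0662e-6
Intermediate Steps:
u(W) = 2*W*(-534 + W) (u(W) = (-534 + W)*(2*W) = 2*W*(-534 + W))
o = -115200 (o = 2*150*(-534 + 150) = 2*150*(-384) = -115200)
1/((-49 + 297*S) + o) = 1/((-49 + 297*(-440)) - 115200) = 1/((-49 - 130680) - 115200) = 1/(-130729 - 115200) = 1/(-245929) = -1/245929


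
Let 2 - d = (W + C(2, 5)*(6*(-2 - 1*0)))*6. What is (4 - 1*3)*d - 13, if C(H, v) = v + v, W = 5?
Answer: 679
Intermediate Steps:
C(H, v) = 2*v
d = 692 (d = 2 - (5 + (2*5)*(6*(-2 - 1*0)))*6 = 2 - (5 + 10*(6*(-2 + 0)))*6 = 2 - (5 + 10*(6*(-2)))*6 = 2 - (5 + 10*(-12))*6 = 2 - (5 - 120)*6 = 2 - (-115)*6 = 2 - 1*(-690) = 2 + 690 = 692)
(4 - 1*3)*d - 13 = (4 - 1*3)*692 - 13 = (4 - 3)*692 - 13 = 1*692 - 13 = 692 - 13 = 679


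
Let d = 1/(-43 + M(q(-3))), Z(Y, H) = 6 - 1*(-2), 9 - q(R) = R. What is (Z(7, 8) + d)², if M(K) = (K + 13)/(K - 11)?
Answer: 20449/324 ≈ 63.114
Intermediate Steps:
q(R) = 9 - R
M(K) = (13 + K)/(-11 + K)
Z(Y, H) = 8 (Z(Y, H) = 6 + 2 = 8)
d = -1/18 (d = 1/(-43 + (13 + (9 - 1*(-3)))/(-11 + (9 - 1*(-3)))) = 1/(-43 + (13 + (9 + 3))/(-11 + (9 + 3))) = 1/(-43 + (13 + 12)/(-11 + 12)) = 1/(-43 + 25/1) = 1/(-43 + 1*25) = 1/(-43 + 25) = 1/(-18) = -1/18 ≈ -0.055556)
(Z(7, 8) + d)² = (8 - 1/18)² = (143/18)² = 20449/324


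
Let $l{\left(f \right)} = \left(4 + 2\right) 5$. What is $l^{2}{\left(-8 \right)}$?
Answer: $900$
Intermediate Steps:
$l{\left(f \right)} = 30$ ($l{\left(f \right)} = 6 \cdot 5 = 30$)
$l^{2}{\left(-8 \right)} = 30^{2} = 900$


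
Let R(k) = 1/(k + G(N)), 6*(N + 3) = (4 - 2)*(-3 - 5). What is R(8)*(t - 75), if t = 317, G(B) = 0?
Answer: 121/4 ≈ 30.250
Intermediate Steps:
N = -17/3 (N = -3 + ((4 - 2)*(-3 - 5))/6 = -3 + (2*(-8))/6 = -3 + (⅙)*(-16) = -3 - 8/3 = -17/3 ≈ -5.6667)
R(k) = 1/k (R(k) = 1/(k + 0) = 1/k)
R(8)*(t - 75) = (317 - 75)/8 = (⅛)*242 = 121/4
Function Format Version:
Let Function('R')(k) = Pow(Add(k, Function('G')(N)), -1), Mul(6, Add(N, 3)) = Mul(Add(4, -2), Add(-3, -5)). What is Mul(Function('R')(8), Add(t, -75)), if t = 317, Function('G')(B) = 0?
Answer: Rational(121, 4) ≈ 30.250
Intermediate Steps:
N = Rational(-17, 3) (N = Add(-3, Mul(Rational(1, 6), Mul(Add(4, -2), Add(-3, -5)))) = Add(-3, Mul(Rational(1, 6), Mul(2, -8))) = Add(-3, Mul(Rational(1, 6), -16)) = Add(-3, Rational(-8, 3)) = Rational(-17, 3) ≈ -5.6667)
Function('R')(k) = Pow(k, -1) (Function('R')(k) = Pow(Add(k, 0), -1) = Pow(k, -1))
Mul(Function('R')(8), Add(t, -75)) = Mul(Pow(8, -1), Add(317, -75)) = Mul(Rational(1, 8), 242) = Rational(121, 4)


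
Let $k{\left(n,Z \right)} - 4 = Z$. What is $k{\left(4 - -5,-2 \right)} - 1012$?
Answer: $-1010$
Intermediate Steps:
$k{\left(n,Z \right)} = 4 + Z$
$k{\left(4 - -5,-2 \right)} - 1012 = \left(4 - 2\right) - 1012 = 2 - 1012 = -1010$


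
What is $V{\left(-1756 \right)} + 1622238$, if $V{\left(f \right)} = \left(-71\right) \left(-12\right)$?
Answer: $1623090$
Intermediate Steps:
$V{\left(f \right)} = 852$
$V{\left(-1756 \right)} + 1622238 = 852 + 1622238 = 1623090$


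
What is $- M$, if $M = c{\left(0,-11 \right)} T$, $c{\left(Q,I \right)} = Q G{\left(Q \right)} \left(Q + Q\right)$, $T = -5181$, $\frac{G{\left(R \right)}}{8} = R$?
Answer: $0$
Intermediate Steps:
$G{\left(R \right)} = 8 R$
$c{\left(Q,I \right)} = 16 Q^{3}$ ($c{\left(Q,I \right)} = Q 8 Q \left(Q + Q\right) = 8 Q^{2} \cdot 2 Q = 16 Q^{3}$)
$M = 0$ ($M = 16 \cdot 0^{3} \left(-5181\right) = 16 \cdot 0 \left(-5181\right) = 0 \left(-5181\right) = 0$)
$- M = \left(-1\right) 0 = 0$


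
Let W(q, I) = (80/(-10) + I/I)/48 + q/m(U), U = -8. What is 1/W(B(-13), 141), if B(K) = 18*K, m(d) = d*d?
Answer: -96/365 ≈ -0.26301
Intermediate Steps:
m(d) = d²
W(q, I) = -7/48 + q/64 (W(q, I) = (80/(-10) + I/I)/48 + q/((-8)²) = (80*(-⅒) + 1)*(1/48) + q/64 = (-8 + 1)*(1/48) + q*(1/64) = -7*1/48 + q/64 = -7/48 + q/64)
1/W(B(-13), 141) = 1/(-7/48 + (18*(-13))/64) = 1/(-7/48 + (1/64)*(-234)) = 1/(-7/48 - 117/32) = 1/(-365/96) = -96/365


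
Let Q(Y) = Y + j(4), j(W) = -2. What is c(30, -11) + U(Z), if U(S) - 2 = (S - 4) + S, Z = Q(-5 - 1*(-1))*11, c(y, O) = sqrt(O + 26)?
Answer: -134 + sqrt(15) ≈ -130.13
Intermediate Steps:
Q(Y) = -2 + Y (Q(Y) = Y - 2 = -2 + Y)
c(y, O) = sqrt(26 + O)
Z = -66 (Z = (-2 + (-5 - 1*(-1)))*11 = (-2 + (-5 + 1))*11 = (-2 - 4)*11 = -6*11 = -66)
U(S) = -2 + 2*S (U(S) = 2 + ((S - 4) + S) = 2 + ((-4 + S) + S) = 2 + (-4 + 2*S) = -2 + 2*S)
c(30, -11) + U(Z) = sqrt(26 - 11) + (-2 + 2*(-66)) = sqrt(15) + (-2 - 132) = sqrt(15) - 134 = -134 + sqrt(15)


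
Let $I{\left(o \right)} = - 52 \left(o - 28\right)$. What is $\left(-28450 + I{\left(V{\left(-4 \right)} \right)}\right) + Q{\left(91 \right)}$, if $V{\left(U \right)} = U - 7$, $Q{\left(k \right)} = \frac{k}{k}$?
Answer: $-26421$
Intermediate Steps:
$Q{\left(k \right)} = 1$
$V{\left(U \right)} = -7 + U$ ($V{\left(U \right)} = U - 7 = -7 + U$)
$I{\left(o \right)} = 1456 - 52 o$ ($I{\left(o \right)} = - 52 \left(-28 + o\right) = 1456 - 52 o$)
$\left(-28450 + I{\left(V{\left(-4 \right)} \right)}\right) + Q{\left(91 \right)} = \left(-28450 + \left(1456 - 52 \left(-7 - 4\right)\right)\right) + 1 = \left(-28450 + \left(1456 - -572\right)\right) + 1 = \left(-28450 + \left(1456 + 572\right)\right) + 1 = \left(-28450 + 2028\right) + 1 = -26422 + 1 = -26421$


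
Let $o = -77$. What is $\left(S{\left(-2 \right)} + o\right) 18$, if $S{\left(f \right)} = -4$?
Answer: $-1458$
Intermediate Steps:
$\left(S{\left(-2 \right)} + o\right) 18 = \left(-4 - 77\right) 18 = \left(-81\right) 18 = -1458$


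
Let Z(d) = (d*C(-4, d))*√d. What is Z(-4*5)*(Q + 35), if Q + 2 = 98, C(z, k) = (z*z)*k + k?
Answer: 1781600*I*√5 ≈ 3.9838e+6*I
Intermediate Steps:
C(z, k) = k + k*z² (C(z, k) = z²*k + k = k*z² + k = k + k*z²)
Q = 96 (Q = -2 + 98 = 96)
Z(d) = 17*d^(5/2) (Z(d) = (d*(d*(1 + (-4)²)))*√d = (d*(d*(1 + 16)))*√d = (d*(d*17))*√d = (d*(17*d))*√d = (17*d²)*√d = 17*d^(5/2))
Z(-4*5)*(Q + 35) = (17*(-4*5)^(5/2))*(96 + 35) = (17*(-20)^(5/2))*131 = (17*(800*I*√5))*131 = (13600*I*√5)*131 = 1781600*I*√5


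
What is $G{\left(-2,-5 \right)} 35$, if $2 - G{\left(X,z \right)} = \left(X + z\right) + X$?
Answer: $385$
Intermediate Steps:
$G{\left(X,z \right)} = 2 - z - 2 X$ ($G{\left(X,z \right)} = 2 - \left(\left(X + z\right) + X\right) = 2 - \left(z + 2 X\right) = 2 - z - 2 X$)
$G{\left(-2,-5 \right)} 35 = \left(2 - -5 - -4\right) 35 = \left(2 + 5 + 4\right) 35 = 11 \cdot 35 = 385$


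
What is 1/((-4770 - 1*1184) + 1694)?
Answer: -1/4260 ≈ -0.00023474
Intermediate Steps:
1/((-4770 - 1*1184) + 1694) = 1/((-4770 - 1184) + 1694) = 1/(-5954 + 1694) = 1/(-4260) = -1/4260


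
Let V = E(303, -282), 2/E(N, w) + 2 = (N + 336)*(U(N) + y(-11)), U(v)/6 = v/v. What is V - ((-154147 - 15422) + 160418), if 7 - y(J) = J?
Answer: 70160718/7667 ≈ 9151.0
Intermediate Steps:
y(J) = 7 - J
U(v) = 6 (U(v) = 6*(v/v) = 6*1 = 6)
E(N, w) = 2/(8062 + 24*N) (E(N, w) = 2/(-2 + (N + 336)*(6 + (7 - 1*(-11)))) = 2/(-2 + (336 + N)*(6 + (7 + 11))) = 2/(-2 + (336 + N)*(6 + 18)) = 2/(-2 + (336 + N)*24) = 2/(-2 + (8064 + 24*N)) = 2/(8062 + 24*N))
V = 1/7667 (V = 1/(4031 + 12*303) = 1/(4031 + 3636) = 1/7667 ≈ 0.00013043)
V - ((-154147 - 15422) + 160418) = 1/7667 - ((-154147 - 15422) + 160418) = 1/7667 - (-169569 + 160418) = 1/7667 - 1*(-9151) = 1/7667 + 9151 = 70160718/7667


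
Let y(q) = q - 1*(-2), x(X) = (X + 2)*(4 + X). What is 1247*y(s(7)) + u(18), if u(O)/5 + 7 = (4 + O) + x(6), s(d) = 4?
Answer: 7957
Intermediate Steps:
x(X) = (2 + X)*(4 + X)
y(q) = 2 + q (y(q) = q + 2 = 2 + q)
u(O) = 385 + 5*O (u(O) = -35 + 5*((4 + O) + (8 + 6² + 6*6)) = -35 + 5*((4 + O) + (8 + 36 + 36)) = -35 + 5*((4 + O) + 80) = -35 + 5*(84 + O) = -35 + (420 + 5*O) = 385 + 5*O)
1247*y(s(7)) + u(18) = 1247*(2 + 4) + (385 + 5*18) = 1247*6 + (385 + 90) = 7482 + 475 = 7957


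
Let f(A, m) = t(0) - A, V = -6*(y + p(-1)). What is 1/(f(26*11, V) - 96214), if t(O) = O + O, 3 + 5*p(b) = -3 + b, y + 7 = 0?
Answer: -1/96500 ≈ -1.0363e-5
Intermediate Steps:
y = -7 (y = -7 + 0 = -7)
p(b) = -6/5 + b/5 (p(b) = -3/5 + (-3 + b)/5 = -3/5 + (-3/5 + b/5) = -6/5 + b/5)
t(O) = 2*O
V = 252/5 (V = -6*(-7 + (-6/5 + (1/5)*(-1))) = -6*(-7 + (-6/5 - 1/5)) = -6*(-7 - 7/5) = -6*(-42/5) = 252/5 ≈ 50.400)
f(A, m) = -A (f(A, m) = 2*0 - A = 0 - A = -A)
1/(f(26*11, V) - 96214) = 1/(-26*11 - 96214) = 1/(-1*286 - 96214) = 1/(-286 - 96214) = 1/(-96500) = -1/96500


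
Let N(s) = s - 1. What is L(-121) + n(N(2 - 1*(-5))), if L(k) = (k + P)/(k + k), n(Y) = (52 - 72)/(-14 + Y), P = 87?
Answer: 639/242 ≈ 2.6405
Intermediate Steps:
N(s) = -1 + s
n(Y) = -20/(-14 + Y)
L(k) = (87 + k)/(2*k) (L(k) = (k + 87)/(k + k) = (87 + k)/((2*k)) = (87 + k)*(1/(2*k)) = (87 + k)/(2*k))
L(-121) + n(N(2 - 1*(-5))) = (½)*(87 - 121)/(-121) - 20/(-14 + (-1 + (2 - 1*(-5)))) = (½)*(-1/121)*(-34) - 20/(-14 + (-1 + (2 + 5))) = 17/121 - 20/(-14 + (-1 + 7)) = 17/121 - 20/(-14 + 6) = 17/121 - 20/(-8) = 17/121 - 20*(-⅛) = 17/121 + 5/2 = 639/242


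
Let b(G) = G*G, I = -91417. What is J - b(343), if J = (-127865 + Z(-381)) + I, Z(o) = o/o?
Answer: -336930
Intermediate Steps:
Z(o) = 1
J = -219281 (J = (-127865 + 1) - 91417 = -127864 - 91417 = -219281)
b(G) = G²
J - b(343) = -219281 - 1*343² = -219281 - 1*117649 = -219281 - 117649 = -336930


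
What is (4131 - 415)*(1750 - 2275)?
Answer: -1950900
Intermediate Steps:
(4131 - 415)*(1750 - 2275) = 3716*(-525) = -1950900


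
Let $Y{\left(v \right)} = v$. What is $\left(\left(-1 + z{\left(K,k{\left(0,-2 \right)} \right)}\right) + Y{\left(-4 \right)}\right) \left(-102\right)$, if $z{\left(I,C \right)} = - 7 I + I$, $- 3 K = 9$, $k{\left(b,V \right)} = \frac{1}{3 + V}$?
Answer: $-1326$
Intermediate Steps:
$K = -3$ ($K = \left(- \frac{1}{3}\right) 9 = -3$)
$z{\left(I,C \right)} = - 6 I$
$\left(\left(-1 + z{\left(K,k{\left(0,-2 \right)} \right)}\right) + Y{\left(-4 \right)}\right) \left(-102\right) = \left(\left(-1 - -18\right) - 4\right) \left(-102\right) = \left(\left(-1 + 18\right) - 4\right) \left(-102\right) = \left(17 - 4\right) \left(-102\right) = 13 \left(-102\right) = -1326$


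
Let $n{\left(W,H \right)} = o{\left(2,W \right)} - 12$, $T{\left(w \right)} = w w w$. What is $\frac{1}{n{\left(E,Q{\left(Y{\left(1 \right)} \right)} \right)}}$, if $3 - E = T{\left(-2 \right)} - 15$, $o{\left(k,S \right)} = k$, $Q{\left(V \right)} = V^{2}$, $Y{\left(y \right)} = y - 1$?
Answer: $- \frac{1}{10} \approx -0.1$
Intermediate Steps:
$Y{\left(y \right)} = -1 + y$ ($Y{\left(y \right)} = y - 1 = -1 + y$)
$T{\left(w \right)} = w^{3}$ ($T{\left(w \right)} = w^{2} w = w^{3}$)
$E = 26$ ($E = 3 - \left(\left(-2\right)^{3} - 15\right) = 3 - \left(-8 - 15\right) = 3 - -23 = 3 + 23 = 26$)
$n{\left(W,H \right)} = -10$ ($n{\left(W,H \right)} = 2 - 12 = -10$)
$\frac{1}{n{\left(E,Q{\left(Y{\left(1 \right)} \right)} \right)}} = \frac{1}{-10} = - \frac{1}{10}$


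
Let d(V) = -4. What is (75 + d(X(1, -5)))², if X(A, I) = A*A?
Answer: 5041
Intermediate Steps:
X(A, I) = A²
(75 + d(X(1, -5)))² = (75 - 4)² = 71² = 5041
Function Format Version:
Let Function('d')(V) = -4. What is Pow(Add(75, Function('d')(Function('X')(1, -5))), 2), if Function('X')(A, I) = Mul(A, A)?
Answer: 5041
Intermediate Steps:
Function('X')(A, I) = Pow(A, 2)
Pow(Add(75, Function('d')(Function('X')(1, -5))), 2) = Pow(Add(75, -4), 2) = Pow(71, 2) = 5041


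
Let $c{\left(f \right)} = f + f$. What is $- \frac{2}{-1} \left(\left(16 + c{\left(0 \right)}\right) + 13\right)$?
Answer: $58$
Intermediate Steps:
$c{\left(f \right)} = 2 f$
$- \frac{2}{-1} \left(\left(16 + c{\left(0 \right)}\right) + 13\right) = - \frac{2}{-1} \left(\left(16 + 2 \cdot 0\right) + 13\right) = \left(-2\right) \left(-1\right) \left(\left(16 + 0\right) + 13\right) = 2 \left(16 + 13\right) = 2 \cdot 29 = 58$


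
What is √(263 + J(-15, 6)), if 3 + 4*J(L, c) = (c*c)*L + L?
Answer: √494/2 ≈ 11.113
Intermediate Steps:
J(L, c) = -¾ + L/4 + L*c²/4 (J(L, c) = -¾ + ((c*c)*L + L)/4 = -¾ + (c²*L + L)/4 = -¾ + (L*c² + L)/4 = -¾ + (L + L*c²)/4 = -¾ + (L/4 + L*c²/4) = -¾ + L/4 + L*c²/4)
√(263 + J(-15, 6)) = √(263 + (-¾ + (¼)*(-15) + (¼)*(-15)*6²)) = √(263 + (-¾ - 15/4 + (¼)*(-15)*36)) = √(263 + (-¾ - 15/4 - 135)) = √(263 - 279/2) = √(247/2) = √494/2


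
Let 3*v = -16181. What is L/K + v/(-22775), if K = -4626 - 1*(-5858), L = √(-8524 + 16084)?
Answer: 16181/68325 + 3*√210/616 ≈ 0.30740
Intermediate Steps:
L = 6*√210 (L = √7560 = 6*√210 ≈ 86.948)
K = 1232 (K = -4626 + 5858 = 1232)
v = -16181/3 (v = (⅓)*(-16181) = -16181/3 ≈ -5393.7)
L/K + v/(-22775) = (6*√210)/1232 - 16181/3/(-22775) = (6*√210)*(1/1232) - 16181/3*(-1/22775) = 3*√210/616 + 16181/68325 = 16181/68325 + 3*√210/616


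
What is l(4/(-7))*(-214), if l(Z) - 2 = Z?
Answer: -2140/7 ≈ -305.71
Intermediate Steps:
l(Z) = 2 + Z
l(4/(-7))*(-214) = (2 + 4/(-7))*(-214) = (2 + 4*(-1/7))*(-214) = (2 - 4/7)*(-214) = (10/7)*(-214) = -2140/7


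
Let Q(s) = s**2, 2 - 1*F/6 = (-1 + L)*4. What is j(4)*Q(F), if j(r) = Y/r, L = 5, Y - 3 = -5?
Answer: -3528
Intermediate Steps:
Y = -2 (Y = 3 - 5 = -2)
F = -84 (F = 12 - 6*(-1 + 5)*4 = 12 - 24*4 = 12 - 6*16 = 12 - 96 = -84)
j(r) = -2/r
j(4)*Q(F) = -2/4*(-84)**2 = -2*1/4*7056 = -1/2*7056 = -3528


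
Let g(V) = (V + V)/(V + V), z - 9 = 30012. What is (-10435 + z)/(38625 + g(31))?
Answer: 1399/2759 ≈ 0.50707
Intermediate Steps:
z = 30021 (z = 9 + 30012 = 30021)
g(V) = 1 (g(V) = (2*V)/((2*V)) = (2*V)*(1/(2*V)) = 1)
(-10435 + z)/(38625 + g(31)) = (-10435 + 30021)/(38625 + 1) = 19586/38626 = 19586*(1/38626) = 1399/2759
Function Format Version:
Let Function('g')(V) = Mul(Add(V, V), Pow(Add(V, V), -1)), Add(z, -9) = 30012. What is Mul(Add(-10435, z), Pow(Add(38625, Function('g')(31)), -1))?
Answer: Rational(1399, 2759) ≈ 0.50707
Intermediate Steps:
z = 30021 (z = Add(9, 30012) = 30021)
Function('g')(V) = 1 (Function('g')(V) = Mul(Mul(2, V), Pow(Mul(2, V), -1)) = Mul(Mul(2, V), Mul(Rational(1, 2), Pow(V, -1))) = 1)
Mul(Add(-10435, z), Pow(Add(38625, Function('g')(31)), -1)) = Mul(Add(-10435, 30021), Pow(Add(38625, 1), -1)) = Mul(19586, Pow(38626, -1)) = Mul(19586, Rational(1, 38626)) = Rational(1399, 2759)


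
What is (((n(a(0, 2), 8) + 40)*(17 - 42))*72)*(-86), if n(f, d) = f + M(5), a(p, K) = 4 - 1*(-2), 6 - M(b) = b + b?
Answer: 6501600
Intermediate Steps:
M(b) = 6 - 2*b (M(b) = 6 - (b + b) = 6 - 2*b)
a(p, K) = 6 (a(p, K) = 4 + 2 = 6)
n(f, d) = -4 + f (n(f, d) = f + (6 - 2*5) = f + (6 - 10) = f - 4 = -4 + f)
(((n(a(0, 2), 8) + 40)*(17 - 42))*72)*(-86) = ((((-4 + 6) + 40)*(17 - 42))*72)*(-86) = (((2 + 40)*(-25))*72)*(-86) = ((42*(-25))*72)*(-86) = -1050*72*(-86) = -75600*(-86) = 6501600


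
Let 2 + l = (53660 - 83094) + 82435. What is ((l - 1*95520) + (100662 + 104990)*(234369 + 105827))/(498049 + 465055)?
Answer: 69961945271/963104 ≈ 72642.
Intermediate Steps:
l = 52999 (l = -2 + ((53660 - 83094) + 82435) = -2 + (-29434 + 82435) = -2 + 53001 = 52999)
((l - 1*95520) + (100662 + 104990)*(234369 + 105827))/(498049 + 465055) = ((52999 - 1*95520) + (100662 + 104990)*(234369 + 105827))/(498049 + 465055) = ((52999 - 95520) + 205652*340196)/963104 = (-42521 + 69961987792)*(1/963104) = 69961945271*(1/963104) = 69961945271/963104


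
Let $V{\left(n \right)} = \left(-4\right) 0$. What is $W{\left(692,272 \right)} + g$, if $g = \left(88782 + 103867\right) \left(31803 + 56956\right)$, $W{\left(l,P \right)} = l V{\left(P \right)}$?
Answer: $17099332591$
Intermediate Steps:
$V{\left(n \right)} = 0$
$W{\left(l,P \right)} = 0$ ($W{\left(l,P \right)} = l 0 = 0$)
$g = 17099332591$ ($g = 192649 \cdot 88759 = 17099332591$)
$W{\left(692,272 \right)} + g = 0 + 17099332591 = 17099332591$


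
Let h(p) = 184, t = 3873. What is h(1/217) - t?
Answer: -3689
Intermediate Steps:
h(1/217) - t = 184 - 1*3873 = 184 - 3873 = -3689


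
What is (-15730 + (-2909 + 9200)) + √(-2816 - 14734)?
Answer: -9439 + 15*I*√78 ≈ -9439.0 + 132.48*I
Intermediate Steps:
(-15730 + (-2909 + 9200)) + √(-2816 - 14734) = (-15730 + 6291) + √(-17550) = -9439 + 15*I*√78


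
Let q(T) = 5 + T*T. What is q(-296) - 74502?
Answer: 13119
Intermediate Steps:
q(T) = 5 + T**2
q(-296) - 74502 = (5 + (-296)**2) - 74502 = (5 + 87616) - 74502 = 87621 - 74502 = 13119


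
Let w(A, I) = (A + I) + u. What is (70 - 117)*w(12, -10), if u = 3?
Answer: -235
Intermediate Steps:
w(A, I) = 3 + A + I (w(A, I) = (A + I) + 3 = 3 + A + I)
(70 - 117)*w(12, -10) = (70 - 117)*(3 + 12 - 10) = -47*5 = -235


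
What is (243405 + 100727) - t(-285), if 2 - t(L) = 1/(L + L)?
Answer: 196154099/570 ≈ 3.4413e+5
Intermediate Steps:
t(L) = 2 - 1/(2*L) (t(L) = 2 - 1/(L + L) = 2 - 1/(2*L))
(243405 + 100727) - t(-285) = (243405 + 100727) - (2 - 1/2/(-285)) = 344132 - (2 - 1/2*(-1/285)) = 344132 - (2 + 1/570) = 344132 - 1*1141/570 = 344132 - 1141/570 = 196154099/570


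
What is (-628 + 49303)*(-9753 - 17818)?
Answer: -1342018425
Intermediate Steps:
(-628 + 49303)*(-9753 - 17818) = 48675*(-27571) = -1342018425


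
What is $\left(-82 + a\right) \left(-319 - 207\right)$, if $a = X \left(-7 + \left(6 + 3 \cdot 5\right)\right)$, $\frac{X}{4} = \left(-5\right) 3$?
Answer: $484972$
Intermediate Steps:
$X = -60$ ($X = 4 \left(\left(-5\right) 3\right) = 4 \left(-15\right) = -60$)
$a = -840$ ($a = - 60 \left(-7 + \left(6 + 3 \cdot 5\right)\right) = - 60 \left(-7 + \left(6 + 15\right)\right) = - 60 \left(-7 + 21\right) = \left(-60\right) 14 = -840$)
$\left(-82 + a\right) \left(-319 - 207\right) = \left(-82 - 840\right) \left(-319 - 207\right) = - 922 \left(-319 - 207\right) = \left(-922\right) \left(-526\right) = 484972$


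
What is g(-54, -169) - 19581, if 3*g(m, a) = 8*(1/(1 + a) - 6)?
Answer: -1234612/63 ≈ -19597.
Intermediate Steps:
g(m, a) = -16 + 8/(3*(1 + a)) (g(m, a) = (8*(1/(1 + a) - 6))/3 = (8*(-6 + 1/(1 + a)))/3 = (-48 + 8/(1 + a))/3 = -16 + 8/(3*(1 + a)))
g(-54, -169) - 19581 = 8*(-5 - 6*(-169))/(3*(1 - 169)) - 19581 = (8/3)*(-5 + 1014)/(-168) - 19581 = (8/3)*(-1/168)*1009 - 19581 = -1009/63 - 19581 = -1234612/63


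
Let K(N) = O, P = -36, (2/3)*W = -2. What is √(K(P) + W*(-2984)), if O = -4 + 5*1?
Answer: √8953 ≈ 94.620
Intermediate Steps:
W = -3 (W = (3/2)*(-2) = -3)
O = 1 (O = -4 + 5 = 1)
K(N) = 1
√(K(P) + W*(-2984)) = √(1 - 3*(-2984)) = √(1 + 8952) = √8953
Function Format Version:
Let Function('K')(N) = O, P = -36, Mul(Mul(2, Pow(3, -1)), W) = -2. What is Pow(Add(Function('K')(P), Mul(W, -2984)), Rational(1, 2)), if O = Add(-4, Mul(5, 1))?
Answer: Pow(8953, Rational(1, 2)) ≈ 94.620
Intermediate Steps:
W = -3 (W = Mul(Rational(3, 2), -2) = -3)
O = 1 (O = Add(-4, 5) = 1)
Function('K')(N) = 1
Pow(Add(Function('K')(P), Mul(W, -2984)), Rational(1, 2)) = Pow(Add(1, Mul(-3, -2984)), Rational(1, 2)) = Pow(Add(1, 8952), Rational(1, 2)) = Pow(8953, Rational(1, 2))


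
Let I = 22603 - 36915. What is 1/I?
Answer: -1/14312 ≈ -6.9871e-5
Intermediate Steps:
I = -14312
1/I = 1/(-14312) = -1/14312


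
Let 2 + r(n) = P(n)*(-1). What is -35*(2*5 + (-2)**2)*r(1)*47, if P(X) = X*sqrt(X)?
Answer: 69090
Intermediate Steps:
P(X) = X**(3/2)
r(n) = -2 - n**(3/2) (r(n) = -2 + n**(3/2)*(-1) = -2 - n**(3/2))
-35*(2*5 + (-2)**2)*r(1)*47 = -35*(2*5 + (-2)**2)*(-2 - 1**(3/2))*47 = -35*(10 + 4)*(-2 - 1*1)*47 = -490*(-2 - 1)*47 = -490*(-3)*47 = -35*(-42)*47 = 1470*47 = 69090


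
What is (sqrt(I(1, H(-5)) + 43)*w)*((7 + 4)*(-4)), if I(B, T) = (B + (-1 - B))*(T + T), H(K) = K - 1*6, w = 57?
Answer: -2508*sqrt(65) ≈ -20220.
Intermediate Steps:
H(K) = -6 + K (H(K) = K - 6 = -6 + K)
I(B, T) = -2*T
(sqrt(I(1, H(-5)) + 43)*w)*((7 + 4)*(-4)) = (sqrt(-2*(-6 - 5) + 43)*57)*((7 + 4)*(-4)) = (sqrt(-2*(-11) + 43)*57)*(11*(-4)) = (sqrt(22 + 43)*57)*(-44) = (sqrt(65)*57)*(-44) = (57*sqrt(65))*(-44) = -2508*sqrt(65)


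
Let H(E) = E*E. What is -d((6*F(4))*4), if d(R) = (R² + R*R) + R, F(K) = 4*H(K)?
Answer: -4720128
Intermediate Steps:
H(E) = E²
F(K) = 4*K²
d(R) = R + 2*R² (d(R) = (R² + R²) + R = 2*R² + R = R + 2*R²)
-d((6*F(4))*4) = -(6*(4*4²))*4*(1 + 2*((6*(4*4²))*4)) = -(6*(4*16))*4*(1 + 2*((6*(4*16))*4)) = -(6*64)*4*(1 + 2*((6*64)*4)) = -384*4*(1 + 2*(384*4)) = -1536*(1 + 2*1536) = -1536*(1 + 3072) = -1536*3073 = -1*4720128 = -4720128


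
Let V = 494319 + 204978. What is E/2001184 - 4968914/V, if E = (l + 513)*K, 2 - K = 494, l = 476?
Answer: -111782399161/15211108344 ≈ -7.3487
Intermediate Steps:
V = 699297
K = -492 (K = 2 - 1*494 = 2 - 494 = -492)
E = -486588 (E = (476 + 513)*(-492) = 989*(-492) = -486588)
E/2001184 - 4968914/V = -486588/2001184 - 4968914/699297 = -486588*1/2001184 - 4968914*1/699297 = -5289/21752 - 4968914/699297 = -111782399161/15211108344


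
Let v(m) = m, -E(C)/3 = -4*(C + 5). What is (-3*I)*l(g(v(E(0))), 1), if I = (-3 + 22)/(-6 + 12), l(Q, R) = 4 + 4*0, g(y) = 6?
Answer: -38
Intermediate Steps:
E(C) = 60 + 12*C (E(C) = -(-12)*(C + 5) = -(-12)*(5 + C) = -3*(-20 - 4*C) = 60 + 12*C)
l(Q, R) = 4 (l(Q, R) = 4 + 0 = 4)
I = 19/6 ≈ 3.1667
(-3*I)*l(g(v(E(0))), 1) = -3*19/6*4 = -19/2*4 = -38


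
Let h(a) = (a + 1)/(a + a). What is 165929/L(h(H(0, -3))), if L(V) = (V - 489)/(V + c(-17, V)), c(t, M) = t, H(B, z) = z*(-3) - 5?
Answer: 21736699/3907 ≈ 5563.5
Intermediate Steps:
H(B, z) = -5 - 3*z (H(B, z) = -3*z - 5 = -5 - 3*z)
h(a) = (1 + a)/(2*a) (h(a) = (1 + a)/((2*a)) = (1 + a)*(1/(2*a)) = (1 + a)/(2*a))
L(V) = (-489 + V)/(-17 + V) (L(V) = (V - 489)/(V - 17) = (-489 + V)/(-17 + V))
165929/L(h(H(0, -3))) = 165929/(((-489 + (1 + (-5 - 3*(-3)))/(2*(-5 - 3*(-3))))/(-17 + (1 + (-5 - 3*(-3)))/(2*(-5 - 3*(-3)))))) = 165929/(((-489 + (1 + (-5 + 9))/(2*(-5 + 9)))/(-17 + (1 + (-5 + 9))/(2*(-5 + 9))))) = 165929/(((-489 + (1/2)*(1 + 4)/4)/(-17 + (1/2)*(1 + 4)/4))) = 165929/(((-489 + (1/2)*(1/4)*5)/(-17 + (1/2)*(1/4)*5))) = 165929/(((-489 + 5/8)/(-17 + 5/8))) = 165929/((-3907/8/(-131/8))) = 165929/((-8/131*(-3907/8))) = 165929/(3907/131) = 165929*(131/3907) = 21736699/3907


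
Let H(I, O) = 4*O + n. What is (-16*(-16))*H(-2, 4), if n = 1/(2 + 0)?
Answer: 4224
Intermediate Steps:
n = ½ (n = 1/2 = ½ ≈ 0.50000)
H(I, O) = ½ + 4*O (H(I, O) = 4*O + ½ = ½ + 4*O)
(-16*(-16))*H(-2, 4) = (-16*(-16))*(½ + 4*4) = 256*(½ + 16) = 256*(33/2) = 4224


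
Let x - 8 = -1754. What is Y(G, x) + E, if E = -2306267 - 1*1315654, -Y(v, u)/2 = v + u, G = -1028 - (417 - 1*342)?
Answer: -3616223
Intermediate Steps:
G = -1103 (G = -1028 - (417 - 342) = -1028 - 1*75 = -1028 - 75 = -1103)
x = -1746 (x = 8 - 1754 = -1746)
Y(v, u) = -2*u - 2*v (Y(v, u) = -2*(v + u) = -2*(u + v) = -2*u - 2*v)
E = -3621921 (E = -2306267 - 1315654 = -3621921)
Y(G, x) + E = (-2*(-1746) - 2*(-1103)) - 3621921 = (3492 + 2206) - 3621921 = 5698 - 3621921 = -3616223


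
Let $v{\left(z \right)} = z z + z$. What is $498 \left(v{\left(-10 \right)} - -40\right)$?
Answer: $64740$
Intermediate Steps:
$v{\left(z \right)} = z + z^{2}$ ($v{\left(z \right)} = z^{2} + z = z + z^{2}$)
$498 \left(v{\left(-10 \right)} - -40\right) = 498 \left(- 10 \left(1 - 10\right) - -40\right) = 498 \left(\left(-10\right) \left(-9\right) + 40\right) = 498 \left(90 + 40\right) = 498 \cdot 130 = 64740$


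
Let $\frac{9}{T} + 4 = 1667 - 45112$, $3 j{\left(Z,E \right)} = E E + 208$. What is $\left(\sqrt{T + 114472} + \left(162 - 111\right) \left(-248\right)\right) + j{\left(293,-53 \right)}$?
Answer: $- \frac{34927}{3} + \frac{\sqrt{24011336342959}}{14483} \approx -11304.0$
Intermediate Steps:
$j{\left(Z,E \right)} = \frac{208}{3} + \frac{E^{2}}{3}$ ($j{\left(Z,E \right)} = \frac{E E + 208}{3} = \frac{E^{2} + 208}{3} = \frac{208 + E^{2}}{3} = \frac{208}{3} + \frac{E^{2}}{3}$)
$T = - \frac{3}{14483}$ ($T = \frac{9}{-4 + \left(1667 - 45112\right)} = \frac{9}{-4 - 43445} = \frac{9}{-43449} = 9 \left(- \frac{1}{43449}\right) = - \frac{3}{14483} \approx -0.00020714$)
$\left(\sqrt{T + 114472} + \left(162 - 111\right) \left(-248\right)\right) + j{\left(293,-53 \right)} = \left(\sqrt{- \frac{3}{14483} + 114472} + \left(162 - 111\right) \left(-248\right)\right) + \left(\frac{208}{3} + \frac{\left(-53\right)^{2}}{3}\right) = \left(\sqrt{\frac{1657897973}{14483}} + 51 \left(-248\right)\right) + \left(\frac{208}{3} + \frac{1}{3} \cdot 2809\right) = \left(\frac{\sqrt{24011336342959}}{14483} - 12648\right) + \left(\frac{208}{3} + \frac{2809}{3}\right) = \left(-12648 + \frac{\sqrt{24011336342959}}{14483}\right) + \frac{3017}{3} = - \frac{34927}{3} + \frac{\sqrt{24011336342959}}{14483}$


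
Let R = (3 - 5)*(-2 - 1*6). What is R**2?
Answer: 256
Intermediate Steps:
R = 16 (R = -2*(-2 - 6) = -2*(-8) = 16)
R**2 = 16**2 = 256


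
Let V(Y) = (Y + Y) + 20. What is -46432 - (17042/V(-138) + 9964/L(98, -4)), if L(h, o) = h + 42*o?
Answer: -207079429/4480 ≈ -46223.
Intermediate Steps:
V(Y) = 20 + 2*Y (V(Y) = 2*Y + 20 = 20 + 2*Y)
-46432 - (17042/V(-138) + 9964/L(98, -4)) = -46432 - (17042/(20 + 2*(-138)) + 9964/(98 + 42*(-4))) = -46432 - (17042/(20 - 276) + 9964/(98 - 168)) = -46432 - (17042/(-256) + 9964/(-70)) = -46432 - (17042*(-1/256) + 9964*(-1/70)) = -46432 - (-8521/128 - 4982/35) = -46432 - 1*(-935931/4480) = -46432 + 935931/4480 = -207079429/4480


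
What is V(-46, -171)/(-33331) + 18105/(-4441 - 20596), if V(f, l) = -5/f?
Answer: -27759181915/38387379362 ≈ -0.72313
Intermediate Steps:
V(-46, -171)/(-33331) + 18105/(-4441 - 20596) = -5/(-46)/(-33331) + 18105/(-4441 - 20596) = -5*(-1/46)*(-1/33331) + 18105/(-25037) = (5/46)*(-1/33331) + 18105*(-1/25037) = -5/1533226 - 18105/25037 = -27759181915/38387379362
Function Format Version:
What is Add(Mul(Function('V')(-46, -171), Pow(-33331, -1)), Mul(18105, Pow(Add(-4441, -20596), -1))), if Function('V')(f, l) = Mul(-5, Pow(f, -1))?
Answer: Rational(-27759181915, 38387379362) ≈ -0.72313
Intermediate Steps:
Add(Mul(Function('V')(-46, -171), Pow(-33331, -1)), Mul(18105, Pow(Add(-4441, -20596), -1))) = Add(Mul(Mul(-5, Pow(-46, -1)), Pow(-33331, -1)), Mul(18105, Pow(Add(-4441, -20596), -1))) = Add(Mul(Mul(-5, Rational(-1, 46)), Rational(-1, 33331)), Mul(18105, Pow(-25037, -1))) = Add(Mul(Rational(5, 46), Rational(-1, 33331)), Mul(18105, Rational(-1, 25037))) = Add(Rational(-5, 1533226), Rational(-18105, 25037)) = Rational(-27759181915, 38387379362)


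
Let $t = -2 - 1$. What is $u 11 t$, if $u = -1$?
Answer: $33$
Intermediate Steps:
$t = -3$
$u 11 t = \left(-1\right) 11 \left(-3\right) = \left(-11\right) \left(-3\right) = 33$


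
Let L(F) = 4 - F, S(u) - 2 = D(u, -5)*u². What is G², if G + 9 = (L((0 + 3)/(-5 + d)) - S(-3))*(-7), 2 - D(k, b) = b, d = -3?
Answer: 11042329/64 ≈ 1.7254e+5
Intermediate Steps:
D(k, b) = 2 - b
S(u) = 2 + 7*u² (S(u) = 2 + (2 - 1*(-5))*u² = 2 + (2 + 5)*u² = 2 + 7*u²)
G = 3323/8 (G = -9 + ((4 - (0 + 3)/(-5 - 3)) - (2 + 7*(-3)²))*(-7) = -9 + ((4 - 3/(-8)) - (2 + 7*9))*(-7) = -9 + ((4 - 3*(-1)/8) - (2 + 63))*(-7) = -9 + ((4 - 1*(-3/8)) - 1*65)*(-7) = -9 + ((4 + 3/8) - 65)*(-7) = -9 + (35/8 - 65)*(-7) = -9 - 485/8*(-7) = -9 + 3395/8 = 3323/8 ≈ 415.38)
G² = (3323/8)² = 11042329/64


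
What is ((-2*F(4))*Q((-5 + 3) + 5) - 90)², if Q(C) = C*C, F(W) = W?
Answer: 26244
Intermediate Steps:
Q(C) = C²
((-2*F(4))*Q((-5 + 3) + 5) - 90)² = ((-2*4)*((-5 + 3) + 5)² - 90)² = (-8*(-2 + 5)² - 90)² = (-8*3² - 90)² = (-8*9 - 90)² = (-72 - 90)² = (-162)² = 26244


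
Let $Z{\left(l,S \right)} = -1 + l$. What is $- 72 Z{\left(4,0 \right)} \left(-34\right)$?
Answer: $7344$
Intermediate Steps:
$- 72 Z{\left(4,0 \right)} \left(-34\right) = - 72 \left(-1 + 4\right) \left(-34\right) = \left(-72\right) 3 \left(-34\right) = \left(-216\right) \left(-34\right) = 7344$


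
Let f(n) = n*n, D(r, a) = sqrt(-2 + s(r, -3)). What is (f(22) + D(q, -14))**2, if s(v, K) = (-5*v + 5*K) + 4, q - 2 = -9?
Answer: (484 + sqrt(22))**2 ≈ 2.3882e+5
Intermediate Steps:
q = -7 (q = 2 - 9 = -7)
s(v, K) = 4 - 5*v + 5*K
D(r, a) = sqrt(-13 - 5*r) (D(r, a) = sqrt(-2 + (4 - 5*r + 5*(-3))) = sqrt(-2 + (4 - 5*r - 15)) = sqrt(-2 + (-11 - 5*r)) = sqrt(-13 - 5*r))
f(n) = n**2
(f(22) + D(q, -14))**2 = (22**2 + sqrt(-13 - 5*(-7)))**2 = (484 + sqrt(-13 + 35))**2 = (484 + sqrt(22))**2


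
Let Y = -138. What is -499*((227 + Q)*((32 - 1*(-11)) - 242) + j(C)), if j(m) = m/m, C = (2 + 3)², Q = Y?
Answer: 8837290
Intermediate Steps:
Q = -138
C = 25 (C = 5² = 25)
j(m) = 1
-499*((227 + Q)*((32 - 1*(-11)) - 242) + j(C)) = -499*((227 - 138)*((32 - 1*(-11)) - 242) + 1) = -499*(89*((32 + 11) - 242) + 1) = -499*(89*(43 - 242) + 1) = -499*(89*(-199) + 1) = -499*(-17711 + 1) = -499*(-17710) = 8837290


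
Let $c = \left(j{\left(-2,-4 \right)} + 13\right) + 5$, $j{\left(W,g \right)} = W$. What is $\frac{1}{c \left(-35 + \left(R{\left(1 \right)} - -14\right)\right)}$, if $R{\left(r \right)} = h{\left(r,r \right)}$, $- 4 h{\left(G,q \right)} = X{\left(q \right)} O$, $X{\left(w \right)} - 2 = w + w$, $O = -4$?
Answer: $- \frac{1}{272} \approx -0.0036765$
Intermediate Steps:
$X{\left(w \right)} = 2 + 2 w$ ($X{\left(w \right)} = 2 + \left(w + w\right) = 2 + 2 w$)
$h{\left(G,q \right)} = 2 + 2 q$ ($h{\left(G,q \right)} = - \frac{\left(2 + 2 q\right) \left(-4\right)}{4} = - \frac{-8 - 8 q}{4} = 2 + 2 q$)
$R{\left(r \right)} = 2 + 2 r$
$c = 16$ ($c = \left(-2 + 13\right) + 5 = 11 + 5 = 16$)
$\frac{1}{c \left(-35 + \left(R{\left(1 \right)} - -14\right)\right)} = \frac{1}{16 \left(-35 + \left(\left(2 + 2 \cdot 1\right) - -14\right)\right)} = \frac{1}{16 \left(-35 + \left(\left(2 + 2\right) + 14\right)\right)} = \frac{1}{16 \left(-35 + \left(4 + 14\right)\right)} = \frac{1}{16 \left(-35 + 18\right)} = \frac{1}{16 \left(-17\right)} = \frac{1}{-272} = - \frac{1}{272}$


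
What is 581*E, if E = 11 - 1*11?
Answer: 0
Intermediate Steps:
E = 0 (E = 11 - 11 = 0)
581*E = 581*0 = 0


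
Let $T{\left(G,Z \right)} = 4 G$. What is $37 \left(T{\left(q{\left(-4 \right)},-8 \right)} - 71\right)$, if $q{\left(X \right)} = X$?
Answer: $-3219$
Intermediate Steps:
$37 \left(T{\left(q{\left(-4 \right)},-8 \right)} - 71\right) = 37 \left(4 \left(-4\right) - 71\right) = 37 \left(-16 - 71\right) = 37 \left(-87\right) = -3219$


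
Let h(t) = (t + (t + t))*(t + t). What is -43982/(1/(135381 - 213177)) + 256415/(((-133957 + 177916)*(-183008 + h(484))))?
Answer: 183881848496720364959/53741108352 ≈ 3.4216e+9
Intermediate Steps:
h(t) = 6*t² (h(t) = (t + 2*t)*(2*t) = (3*t)*(2*t) = 6*t²)
-43982/(1/(135381 - 213177)) + 256415/(((-133957 + 177916)*(-183008 + h(484)))) = -43982/(1/(135381 - 213177)) + 256415/(((-133957 + 177916)*(-183008 + 6*484²))) = -43982/(1/(-77796)) + 256415/((43959*(-183008 + 6*234256))) = -43982/(-1/77796) + 256415/((43959*(-183008 + 1405536))) = -43982*(-77796) + 256415/((43959*1222528)) = 3421623672 + 256415/53741108352 = 183881848496720364959/53741108352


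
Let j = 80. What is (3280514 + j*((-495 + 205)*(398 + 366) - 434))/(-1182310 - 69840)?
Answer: 7239503/626075 ≈ 11.563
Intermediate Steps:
(3280514 + j*((-495 + 205)*(398 + 366) - 434))/(-1182310 - 69840) = (3280514 + 80*((-495 + 205)*(398 + 366) - 434))/(-1182310 - 69840) = (3280514 + 80*(-290*764 - 434))/(-1252150) = (3280514 + 80*(-221560 - 434))*(-1/1252150) = (3280514 + 80*(-221994))*(-1/1252150) = (3280514 - 17759520)*(-1/1252150) = -14479006*(-1/1252150) = 7239503/626075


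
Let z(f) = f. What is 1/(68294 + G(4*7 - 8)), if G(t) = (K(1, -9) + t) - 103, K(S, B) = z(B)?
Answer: 1/68202 ≈ 1.4662e-5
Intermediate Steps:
K(S, B) = B
G(t) = -112 + t (G(t) = (-9 + t) - 103 = -112 + t)
1/(68294 + G(4*7 - 8)) = 1/(68294 + (-112 + (4*7 - 8))) = 1/(68294 + (-112 + (28 - 8))) = 1/(68294 + (-112 + 20)) = 1/(68294 - 92) = 1/68202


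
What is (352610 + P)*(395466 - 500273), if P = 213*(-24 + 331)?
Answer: -43809430807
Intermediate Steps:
P = 65391 (P = 213*307 = 65391)
(352610 + P)*(395466 - 500273) = (352610 + 65391)*(395466 - 500273) = 418001*(-104807) = -43809430807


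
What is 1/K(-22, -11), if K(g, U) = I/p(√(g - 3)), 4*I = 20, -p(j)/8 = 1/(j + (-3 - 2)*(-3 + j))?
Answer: -24/625 - 32*I/625 ≈ -0.0384 - 0.0512*I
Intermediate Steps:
p(j) = -8/(15 - 4*j) (p(j) = -8/(j + (-3 - 2)*(-3 + j)) = -8/(j - 5*(-3 + j)) = -8/(j + (15 - 5*j)) = -8/(15 - 4*j))
I = 5 (I = (¼)*20 = 5)
K(g, U) = -75/8 + 5*√(-3 + g)/2 (K(g, U) = 5/((8/(-15 + 4*√(g - 3)))) = 5/((8/(-15 + 4*√(-3 + g)))) = 5*(-15/8 + √(-3 + g)/2) = -75/8 + 5*√(-3 + g)/2)
1/K(-22, -11) = 1/(-75/8 + 5*√(-3 - 22)/2) = 1/(-75/8 + 5*√(-25)/2) = 1/(-75/8 + 5*(5*I)/2) = 1/(-75/8 + 25*I/2) = 64*(-75/8 - 25*I/2)/15625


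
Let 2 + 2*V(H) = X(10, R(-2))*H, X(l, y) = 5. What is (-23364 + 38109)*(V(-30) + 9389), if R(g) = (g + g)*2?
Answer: 137320185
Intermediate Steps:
R(g) = 4*g (R(g) = (2*g)*2 = 4*g)
V(H) = -1 + 5*H/2 (V(H) = -1 + (5*H)/2 = -1 + 5*H/2)
(-23364 + 38109)*(V(-30) + 9389) = (-23364 + 38109)*((-1 + (5/2)*(-30)) + 9389) = 14745*((-1 - 75) + 9389) = 14745*(-76 + 9389) = 14745*9313 = 137320185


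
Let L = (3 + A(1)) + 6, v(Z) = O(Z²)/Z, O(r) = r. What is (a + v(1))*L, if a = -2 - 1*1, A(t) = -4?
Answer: -10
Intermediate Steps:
a = -3 (a = -2 - 1 = -3)
v(Z) = Z (v(Z) = Z²/Z = Z)
L = 5 (L = (3 - 4) + 6 = -1 + 6 = 5)
(a + v(1))*L = (-3 + 1)*5 = -2*5 = -10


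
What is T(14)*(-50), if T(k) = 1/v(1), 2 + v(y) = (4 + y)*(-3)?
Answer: 50/17 ≈ 2.9412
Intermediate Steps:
v(y) = -14 - 3*y (v(y) = -2 + (4 + y)*(-3) = -2 + (-12 - 3*y) = -14 - 3*y)
T(k) = -1/17 (T(k) = 1/(-14 - 3*1) = 1/(-14 - 3) = 1/(-17) = -1/17)
T(14)*(-50) = -1/17*(-50) = 50/17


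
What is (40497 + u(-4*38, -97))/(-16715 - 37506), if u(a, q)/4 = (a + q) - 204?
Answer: -38685/54221 ≈ -0.71347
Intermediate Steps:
u(a, q) = -816 + 4*a + 4*q (u(a, q) = 4*((a + q) - 204) = 4*(-204 + a + q) = -816 + 4*a + 4*q)
(40497 + u(-4*38, -97))/(-16715 - 37506) = (40497 + (-816 + 4*(-4*38) + 4*(-97)))/(-16715 - 37506) = (40497 + (-816 + 4*(-152) - 388))/(-54221) = (40497 + (-816 - 608 - 388))*(-1/54221) = (40497 - 1812)*(-1/54221) = 38685*(-1/54221) = -38685/54221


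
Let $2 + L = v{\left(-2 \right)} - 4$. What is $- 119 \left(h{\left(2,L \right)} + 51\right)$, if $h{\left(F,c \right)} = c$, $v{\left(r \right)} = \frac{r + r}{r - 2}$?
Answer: $-5474$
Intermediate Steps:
$v{\left(r \right)} = \frac{2 r}{-2 + r}$
$L = -5$ ($L = -2 - \left(4 + \frac{4}{-2 - 2}\right) = -2 - \left(4 + \frac{4}{-4}\right) = -2 - \left(4 + 4 \left(- \frac{1}{4}\right)\right) = -2 + \left(1 - 4\right) = -2 - 3 = -5$)
$- 119 \left(h{\left(2,L \right)} + 51\right) = - 119 \left(-5 + 51\right) = \left(-119\right) 46 = -5474$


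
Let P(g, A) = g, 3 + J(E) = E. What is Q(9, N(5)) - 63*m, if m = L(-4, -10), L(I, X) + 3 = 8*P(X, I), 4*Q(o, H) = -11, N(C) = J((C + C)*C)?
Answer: 20905/4 ≈ 5226.3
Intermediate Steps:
J(E) = -3 + E
N(C) = -3 + 2*C**2 (N(C) = -3 + (C + C)*C = -3 + (2*C)*C = -3 + 2*C**2)
Q(o, H) = -11/4 (Q(o, H) = (1/4)*(-11) = -11/4)
L(I, X) = -3 + 8*X
m = -83 (m = -3 + 8*(-10) = -3 - 80 = -83)
Q(9, N(5)) - 63*m = -11/4 - 63*(-83) = -11/4 + 5229 = 20905/4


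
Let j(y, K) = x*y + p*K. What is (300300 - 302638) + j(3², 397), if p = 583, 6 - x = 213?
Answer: 227250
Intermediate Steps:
x = -207 (x = 6 - 1*213 = 6 - 213 = -207)
j(y, K) = -207*y + 583*K
(300300 - 302638) + j(3², 397) = (300300 - 302638) + (-207*3² + 583*397) = -2338 + (-207*9 + 231451) = -2338 + (-1863 + 231451) = -2338 + 229588 = 227250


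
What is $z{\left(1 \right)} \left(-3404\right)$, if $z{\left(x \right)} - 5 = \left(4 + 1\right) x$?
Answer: $-34040$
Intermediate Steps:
$z{\left(x \right)} = 5 + 5 x$ ($z{\left(x \right)} = 5 + \left(4 + 1\right) x = 5 + 5 x$)
$z{\left(1 \right)} \left(-3404\right) = \left(5 + 5 \cdot 1\right) \left(-3404\right) = \left(5 + 5\right) \left(-3404\right) = 10 \left(-3404\right) = -34040$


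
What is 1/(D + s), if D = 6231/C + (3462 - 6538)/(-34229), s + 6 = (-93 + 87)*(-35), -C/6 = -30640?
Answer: 2097553120/428160427393 ≈ 0.0048990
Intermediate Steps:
C = 183840 (C = -6*(-30640) = 183840)
s = 204 (s = -6 + (-93 + 87)*(-35) = -6 - 6*(-35) = -6 + 210 = 204)
D = 259590913/2097553120 (D = 6231/183840 + (3462 - 6538)/(-34229) = 6231*(1/183840) - 3076*(-1/34229) = 2077/61280 + 3076/34229 = 259590913/2097553120 ≈ 0.12376)
1/(D + s) = 1/(259590913/2097553120 + 204) = 1/(428160427393/2097553120) = 2097553120/428160427393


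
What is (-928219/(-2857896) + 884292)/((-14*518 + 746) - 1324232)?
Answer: -2527215497851/3803110807248 ≈ -0.66451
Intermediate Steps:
(-928219/(-2857896) + 884292)/((-14*518 + 746) - 1324232) = (-928219*(-1/2857896) + 884292)/((-7252 + 746) - 1324232) = (928219/2857896 + 884292)/(-6506 - 1324232) = (2527215497851/2857896)/(-1330738) = (2527215497851/2857896)*(-1/1330738) = -2527215497851/3803110807248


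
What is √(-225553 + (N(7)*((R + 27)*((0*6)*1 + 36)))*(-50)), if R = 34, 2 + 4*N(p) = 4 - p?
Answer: I*√88303 ≈ 297.16*I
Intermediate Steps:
N(p) = ½ - p/4 (N(p) = -½ + (4 - p)/4 = -½ + (1 - p/4) = ½ - p/4)
√(-225553 + (N(7)*((R + 27)*((0*6)*1 + 36)))*(-50)) = √(-225553 + ((½ - ¼*7)*((34 + 27)*((0*6)*1 + 36)))*(-50)) = √(-225553 + ((½ - 7/4)*(61*(0*1 + 36)))*(-50)) = √(-225553 - 305*(0 + 36)/4*(-50)) = √(-225553 - 305*36/4*(-50)) = √(-225553 - 5/4*2196*(-50)) = √(-225553 - 2745*(-50)) = √(-225553 + 137250) = √(-88303) = I*√88303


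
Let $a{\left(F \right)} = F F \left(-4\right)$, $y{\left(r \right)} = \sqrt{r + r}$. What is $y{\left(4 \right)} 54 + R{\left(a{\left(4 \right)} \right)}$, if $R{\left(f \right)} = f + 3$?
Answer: $-61 + 108 \sqrt{2} \approx 91.735$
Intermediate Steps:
$y{\left(r \right)} = \sqrt{2} \sqrt{r}$ ($y{\left(r \right)} = \sqrt{2 r} = \sqrt{2} \sqrt{r}$)
$a{\left(F \right)} = - 4 F^{2}$ ($a{\left(F \right)} = F^{2} \left(-4\right) = - 4 F^{2}$)
$R{\left(f \right)} = 3 + f$
$y{\left(4 \right)} 54 + R{\left(a{\left(4 \right)} \right)} = \sqrt{2} \sqrt{4} \cdot 54 + \left(3 - 4 \cdot 4^{2}\right) = \sqrt{2} \cdot 2 \cdot 54 + \left(3 - 64\right) = 2 \sqrt{2} \cdot 54 + \left(3 - 64\right) = 108 \sqrt{2} - 61 = -61 + 108 \sqrt{2}$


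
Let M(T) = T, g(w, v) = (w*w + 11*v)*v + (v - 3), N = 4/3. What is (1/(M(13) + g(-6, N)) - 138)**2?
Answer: 9598316841/504100 ≈ 19041.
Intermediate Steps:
N = 4/3 (N = 4*(1/3) = 4/3 ≈ 1.3333)
g(w, v) = -3 + v + v*(w**2 + 11*v) (g(w, v) = (w**2 + 11*v)*v + (-3 + v) = v*(w**2 + 11*v) + (-3 + v) = -3 + v + v*(w**2 + 11*v))
(1/(M(13) + g(-6, N)) - 138)**2 = (1/(13 + (-3 + 4/3 + 11*(4/3)**2 + (4/3)*(-6)**2)) - 138)**2 = (1/(13 + (-3 + 4/3 + 11*(16/9) + (4/3)*36)) - 138)**2 = (1/(13 + (-3 + 4/3 + 176/9 + 48)) - 138)**2 = (1/(13 + 593/9) - 138)**2 = (1/(710/9) - 138)**2 = (9/710 - 138)**2 = (-97971/710)**2 = 9598316841/504100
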